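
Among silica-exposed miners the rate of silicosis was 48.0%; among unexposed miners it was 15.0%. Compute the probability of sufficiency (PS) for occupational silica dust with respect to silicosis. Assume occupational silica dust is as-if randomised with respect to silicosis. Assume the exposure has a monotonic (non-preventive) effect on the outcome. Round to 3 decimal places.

PS ≈ 0.388

p₁ = 0.48, p₀ = 0.15.
Under exogeneity and monotonicity, PS = (p₁ − p₀) / (1 − p₀).
PS = (0.48 − 0.15) / (1 − 0.15) = 0.33 / 0.85 ≈ 0.3882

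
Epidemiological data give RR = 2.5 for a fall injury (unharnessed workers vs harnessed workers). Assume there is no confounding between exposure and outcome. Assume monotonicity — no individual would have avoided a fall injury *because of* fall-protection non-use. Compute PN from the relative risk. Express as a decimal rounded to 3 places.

PN ≈ 0.600

Under exogeneity and monotonicity, PN = (RR − 1) / RR = 1 − 1/RR.
PN = (2.5 − 1) / 2.5 = 1.5 / 2.5 ≈ 0.6000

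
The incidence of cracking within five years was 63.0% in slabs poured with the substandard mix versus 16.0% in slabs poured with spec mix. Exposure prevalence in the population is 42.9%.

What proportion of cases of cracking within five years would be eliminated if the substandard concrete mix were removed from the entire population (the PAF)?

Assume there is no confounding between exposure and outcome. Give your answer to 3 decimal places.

p₁ = 0.63, p₀ = 0.16.
Overall risk P(Y=1) = π·p₁ + (1−π)·p₀ = 0.429×0.63 + 0.571×0.16 = 0.36163.
Under exogeneity, PAF = [P(Y=1) − p₀] / P(Y=1).
PAF = (0.36163 − 0.16) / 0.36163 ≈ 0.5576

PAF ≈ 0.558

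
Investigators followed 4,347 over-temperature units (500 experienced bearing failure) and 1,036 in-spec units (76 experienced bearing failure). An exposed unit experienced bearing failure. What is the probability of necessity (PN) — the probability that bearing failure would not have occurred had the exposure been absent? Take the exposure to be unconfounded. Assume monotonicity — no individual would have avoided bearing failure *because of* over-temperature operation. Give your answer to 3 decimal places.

p₁ = P(outcome | exposed) = 500/4347 = 0.11502
p₀ = P(outcome | unexposed) = 76/1036 = 0.073359
Under exogeneity and monotonicity, PN = (p₁ − p₀) / p₁.
PN = (0.11502 − 0.073359) / 0.11502 = 0.041663 / 0.11502 ≈ 0.3622

PN ≈ 0.362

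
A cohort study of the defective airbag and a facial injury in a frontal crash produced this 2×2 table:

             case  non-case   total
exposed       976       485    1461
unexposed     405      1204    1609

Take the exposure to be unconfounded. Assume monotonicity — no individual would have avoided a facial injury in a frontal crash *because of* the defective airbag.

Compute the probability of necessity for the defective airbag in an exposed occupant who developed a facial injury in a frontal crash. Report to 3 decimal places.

PN ≈ 0.623

p₁ = P(outcome | exposed) = 976/1461 = 0.66804
p₀ = P(outcome | unexposed) = 405/1609 = 0.25171
Under exogeneity and monotonicity, PN = (p₁ − p₀)/p₁.
PN = (0.66804 − 0.25171) / 0.66804 ≈ 0.6232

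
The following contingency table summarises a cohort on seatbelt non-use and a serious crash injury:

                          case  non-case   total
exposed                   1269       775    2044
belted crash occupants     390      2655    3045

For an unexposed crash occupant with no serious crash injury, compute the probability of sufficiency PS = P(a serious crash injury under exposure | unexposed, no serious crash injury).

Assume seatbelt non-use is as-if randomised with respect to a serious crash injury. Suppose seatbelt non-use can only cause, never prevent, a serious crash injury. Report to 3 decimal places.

p₁ = P(outcome | exposed) = 1269/2044 = 0.62084
p₀ = P(outcome | unexposed) = 390/3045 = 0.12808
Under exogeneity and monotonicity, PS = (p₁ − p₀)/(1 − p₀).
PS = (0.62084 − 0.12808) / 0.87192 ≈ 0.5651

PS ≈ 0.565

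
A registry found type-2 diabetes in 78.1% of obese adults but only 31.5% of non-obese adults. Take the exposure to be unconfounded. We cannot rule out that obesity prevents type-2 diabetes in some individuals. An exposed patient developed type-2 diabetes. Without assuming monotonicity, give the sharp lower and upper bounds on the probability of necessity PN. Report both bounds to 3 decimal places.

0.597 ≤ PN ≤ 0.877

p₁ = 0.781, p₀ = 0.315.
Under exogeneity alone the bounds on PN are max{0,(p₁−p₀)/p₁} ≤ PN ≤ min{1,(1−p₀)/p₁}.
  lower = (p₁ − p₀)/p₁ = 0.466 / 0.781 ≈ 0.5967
  upper = min{1, (1 − p₀)/p₁} = 0.685 / 0.781 ≈ 0.8771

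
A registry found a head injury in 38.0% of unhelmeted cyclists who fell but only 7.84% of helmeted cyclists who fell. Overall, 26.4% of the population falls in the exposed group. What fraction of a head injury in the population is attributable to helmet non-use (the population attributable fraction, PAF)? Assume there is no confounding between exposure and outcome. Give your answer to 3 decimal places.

PAF ≈ 0.504

p₁ = 0.38, p₀ = 0.0784.
Overall risk P(Y=1) = π·p₁ + (1−π)·p₀ = 0.264×0.38 + 0.736×0.0784 = 0.15802.
Under exogeneity, PAF = [P(Y=1) − p₀] / P(Y=1).
PAF = (0.15802 − 0.0784) / 0.15802 ≈ 0.5039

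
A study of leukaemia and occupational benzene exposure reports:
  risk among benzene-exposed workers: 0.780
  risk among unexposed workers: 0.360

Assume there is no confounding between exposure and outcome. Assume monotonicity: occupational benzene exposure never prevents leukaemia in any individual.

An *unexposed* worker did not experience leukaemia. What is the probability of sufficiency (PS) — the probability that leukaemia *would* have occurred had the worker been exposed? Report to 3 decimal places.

PS ≈ 0.656

Let p₁ = 0.78, p₀ = 0.36.
Under exogeneity and monotonicity, PS = (p₁ − p₀) / (1 − p₀).
PS = (0.78 − 0.36) / (1 − 0.36) = 0.42 / 0.64 ≈ 0.6562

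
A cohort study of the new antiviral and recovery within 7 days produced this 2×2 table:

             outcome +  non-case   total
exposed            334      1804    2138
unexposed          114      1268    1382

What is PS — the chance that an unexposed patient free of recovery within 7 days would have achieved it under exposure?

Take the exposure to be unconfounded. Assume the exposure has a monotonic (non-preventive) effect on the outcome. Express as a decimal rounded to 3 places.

p₁ = P(outcome | exposed) = 334/2138 = 0.15622
p₀ = P(outcome | unexposed) = 114/1382 = 0.082489
Under exogeneity and monotonicity, PS = (p₁ − p₀)/(1 − p₀).
PS = (0.15622 − 0.082489) / 0.91751 ≈ 0.0804

PS ≈ 0.080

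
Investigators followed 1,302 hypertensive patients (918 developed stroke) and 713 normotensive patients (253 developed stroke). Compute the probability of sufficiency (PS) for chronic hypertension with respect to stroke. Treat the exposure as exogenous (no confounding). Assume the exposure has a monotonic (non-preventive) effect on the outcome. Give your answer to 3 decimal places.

p₁ = P(outcome | exposed) = 918/1302 = 0.70507
p₀ = P(outcome | unexposed) = 253/713 = 0.35484
Under exogeneity and monotonicity, PS = (p₁ − p₀) / (1 − p₀).
PS = (0.70507 − 0.35484) / (1 − 0.35484) = 0.35023 / 0.64516 ≈ 0.5429

PS ≈ 0.543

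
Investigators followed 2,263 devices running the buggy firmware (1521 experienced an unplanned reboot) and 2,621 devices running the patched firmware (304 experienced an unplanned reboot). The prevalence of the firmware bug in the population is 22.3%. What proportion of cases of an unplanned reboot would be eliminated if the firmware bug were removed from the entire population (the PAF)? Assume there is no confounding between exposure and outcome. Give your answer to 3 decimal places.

p₁ = P(outcome | exposed) = 1521/2263 = 0.67212
p₀ = P(outcome | unexposed) = 304/2621 = 0.11599
Overall risk P(Y=1) = π·p₁ + (1−π)·p₀ = 0.223×0.67212 + 0.777×0.11599 = 0.24.
Under exogeneity, PAF = [P(Y=1) − p₀] / P(Y=1).
PAF = (0.24 − 0.11599) / 0.24 ≈ 0.5167

PAF ≈ 0.517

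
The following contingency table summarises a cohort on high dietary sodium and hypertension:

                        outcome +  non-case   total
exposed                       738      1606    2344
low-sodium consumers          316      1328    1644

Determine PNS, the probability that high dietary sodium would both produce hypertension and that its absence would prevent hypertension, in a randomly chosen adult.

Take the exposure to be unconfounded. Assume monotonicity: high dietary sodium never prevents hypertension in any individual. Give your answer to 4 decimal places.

p₁ = P(outcome | exposed) = 738/2344 = 0.31485
p₀ = P(outcome | unexposed) = 316/1644 = 0.19221
Under exogeneity and monotonicity, PNS = p₁ − p₀.
PNS = 0.31485 − 0.19221 = 0.12263

PNS ≈ 0.1226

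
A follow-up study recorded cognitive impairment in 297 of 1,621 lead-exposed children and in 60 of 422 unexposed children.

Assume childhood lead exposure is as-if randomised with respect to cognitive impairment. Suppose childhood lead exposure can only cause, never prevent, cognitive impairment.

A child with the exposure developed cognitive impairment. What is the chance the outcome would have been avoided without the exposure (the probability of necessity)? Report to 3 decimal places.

PN ≈ 0.224

p₁ = P(outcome | exposed) = 297/1621 = 0.18322
p₀ = P(outcome | unexposed) = 60/422 = 0.14218
Under exogeneity and monotonicity, PN = (p₁ − p₀) / p₁.
PN = (0.18322 − 0.14218) / 0.18322 = 0.04104 / 0.18322 ≈ 0.2240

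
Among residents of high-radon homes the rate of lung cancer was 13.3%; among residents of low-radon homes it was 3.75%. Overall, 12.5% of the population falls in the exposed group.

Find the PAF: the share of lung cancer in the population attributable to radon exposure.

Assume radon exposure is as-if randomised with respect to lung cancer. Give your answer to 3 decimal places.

p₁ = 0.133, p₀ = 0.0375.
Overall risk P(Y=1) = π·p₁ + (1−π)·p₀ = 0.125×0.133 + 0.875×0.0375 = 0.049438.
Under exogeneity, PAF = [P(Y=1) − p₀] / P(Y=1).
PAF = (0.049438 − 0.0375) / 0.049438 ≈ 0.2415

PAF ≈ 0.241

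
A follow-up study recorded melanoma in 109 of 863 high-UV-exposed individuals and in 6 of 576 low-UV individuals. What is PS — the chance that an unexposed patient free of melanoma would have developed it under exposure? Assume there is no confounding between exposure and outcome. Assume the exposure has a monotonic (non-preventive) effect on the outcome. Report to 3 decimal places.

p₁ = P(outcome | exposed) = 109/863 = 0.1263
p₀ = P(outcome | unexposed) = 6/576 = 0.010417
Under exogeneity and monotonicity, PS = (p₁ − p₀) / (1 − p₀).
PS = (0.1263 − 0.010417) / (1 − 0.010417) = 0.11589 / 0.98958 ≈ 0.1171

PS ≈ 0.117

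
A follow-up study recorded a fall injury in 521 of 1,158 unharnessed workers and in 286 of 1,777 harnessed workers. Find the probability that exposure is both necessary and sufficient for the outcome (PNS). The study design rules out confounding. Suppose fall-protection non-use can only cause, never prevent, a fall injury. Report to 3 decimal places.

p₁ = P(outcome | exposed) = 521/1158 = 0.44991
p₀ = P(outcome | unexposed) = 286/1777 = 0.16095
Under exogeneity and monotonicity, PNS = p₁ − p₀.
PNS = 0.44991 − 0.16095 = 0.28897

PNS ≈ 0.289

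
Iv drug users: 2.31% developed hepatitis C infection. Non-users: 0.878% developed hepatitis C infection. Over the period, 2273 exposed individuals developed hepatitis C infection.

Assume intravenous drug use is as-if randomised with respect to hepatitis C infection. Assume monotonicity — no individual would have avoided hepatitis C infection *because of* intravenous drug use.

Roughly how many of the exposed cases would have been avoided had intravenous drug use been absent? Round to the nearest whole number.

about 1409 cases

p₁ = 0.0231, p₀ = 0.00878.
PN = (p₁ − p₀)/p₁ = (0.0231 − 0.00878) / 0.0231 ≈ 0.61991.
Attributable cases ≈ PN × (exposed cases) = 0.61991 × 2273 ≈ 1409.06.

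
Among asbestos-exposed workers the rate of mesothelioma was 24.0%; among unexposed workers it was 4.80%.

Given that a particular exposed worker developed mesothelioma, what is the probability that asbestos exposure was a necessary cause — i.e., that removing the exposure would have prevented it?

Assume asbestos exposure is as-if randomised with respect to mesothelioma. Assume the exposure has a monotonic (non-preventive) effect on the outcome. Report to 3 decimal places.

PN ≈ 0.800

p₁ = 0.24, p₀ = 0.048.
Under exogeneity and monotonicity, PN = (p₁ − p₀) / p₁.
PN = (0.24 − 0.048) / 0.24 = 0.192 / 0.24 ≈ 0.8000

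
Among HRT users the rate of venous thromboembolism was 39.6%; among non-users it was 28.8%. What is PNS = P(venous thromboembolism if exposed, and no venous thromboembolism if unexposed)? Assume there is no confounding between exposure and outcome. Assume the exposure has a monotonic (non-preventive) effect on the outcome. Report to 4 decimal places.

PNS ≈ 0.1080

p₁ = 0.396, p₀ = 0.288.
Under exogeneity and monotonicity, PNS = p₁ − p₀.
PNS = 0.396 − 0.288 = 0.108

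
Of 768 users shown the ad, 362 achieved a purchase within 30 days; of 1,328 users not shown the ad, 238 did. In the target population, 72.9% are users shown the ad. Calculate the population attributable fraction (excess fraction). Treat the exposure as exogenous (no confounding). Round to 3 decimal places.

PAF ≈ 0.543

p₁ = P(outcome | exposed) = 362/768 = 0.47135
p₀ = P(outcome | unexposed) = 238/1328 = 0.17922
Overall risk P(Y=1) = π·p₁ + (1−π)·p₀ = 0.729×0.47135 + 0.271×0.17922 = 0.39218.
Under exogeneity, PAF = [P(Y=1) − p₀] / P(Y=1).
PAF = (0.39218 − 0.17922) / 0.39218 ≈ 0.5430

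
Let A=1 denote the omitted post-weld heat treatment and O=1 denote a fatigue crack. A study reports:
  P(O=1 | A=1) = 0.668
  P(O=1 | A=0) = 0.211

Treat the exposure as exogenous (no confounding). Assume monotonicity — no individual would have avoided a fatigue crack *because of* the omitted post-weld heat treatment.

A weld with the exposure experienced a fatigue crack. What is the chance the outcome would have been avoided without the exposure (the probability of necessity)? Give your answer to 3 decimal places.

PN ≈ 0.684

Let p₁ = 0.668, p₀ = 0.211.
Under exogeneity and monotonicity, PN = (p₁ − p₀) / p₁.
PN = (0.668 − 0.211) / 0.668 = 0.457 / 0.668 ≈ 0.6841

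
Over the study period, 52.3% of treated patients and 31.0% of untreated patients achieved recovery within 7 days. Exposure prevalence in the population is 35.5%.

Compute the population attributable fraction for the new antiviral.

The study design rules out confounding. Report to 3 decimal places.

p₁ = 0.523, p₀ = 0.31.
Overall risk P(Y=1) = π·p₁ + (1−π)·p₀ = 0.355×0.523 + 0.645×0.31 = 0.38562.
Under exogeneity, PAF = [P(Y=1) − p₀] / P(Y=1).
PAF = (0.38562 − 0.31) / 0.38562 ≈ 0.1961

PAF ≈ 0.196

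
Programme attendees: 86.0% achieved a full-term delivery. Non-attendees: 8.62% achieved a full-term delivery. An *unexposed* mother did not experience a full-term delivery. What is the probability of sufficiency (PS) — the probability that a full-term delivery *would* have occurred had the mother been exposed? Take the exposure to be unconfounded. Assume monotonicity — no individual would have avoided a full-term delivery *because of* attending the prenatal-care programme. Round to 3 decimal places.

p₁ = 0.86, p₀ = 0.0862.
Under exogeneity and monotonicity, PS = (p₁ − p₀) / (1 − p₀).
PS = (0.86 − 0.0862) / (1 − 0.0862) = 0.7738 / 0.9138 ≈ 0.8468

PS ≈ 0.847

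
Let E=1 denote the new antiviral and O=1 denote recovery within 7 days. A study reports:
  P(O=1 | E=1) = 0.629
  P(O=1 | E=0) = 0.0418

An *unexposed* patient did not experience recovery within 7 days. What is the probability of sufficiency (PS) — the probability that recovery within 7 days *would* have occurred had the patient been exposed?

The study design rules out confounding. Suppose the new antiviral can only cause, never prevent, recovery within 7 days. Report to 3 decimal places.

Let p₁ = 0.629, p₀ = 0.0418.
Under exogeneity and monotonicity, PS = (p₁ − p₀) / (1 − p₀).
PS = (0.629 − 0.0418) / (1 − 0.0418) = 0.5872 / 0.9582 ≈ 0.6128

PS ≈ 0.613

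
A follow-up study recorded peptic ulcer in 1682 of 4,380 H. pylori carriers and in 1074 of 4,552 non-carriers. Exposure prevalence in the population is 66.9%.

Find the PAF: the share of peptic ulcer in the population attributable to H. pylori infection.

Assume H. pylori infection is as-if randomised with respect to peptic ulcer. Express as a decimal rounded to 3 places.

PAF ≈ 0.296

p₁ = P(outcome | exposed) = 1682/4380 = 0.38402
p₀ = P(outcome | unexposed) = 1074/4552 = 0.23594
Overall risk P(Y=1) = π·p₁ + (1−π)·p₀ = 0.669×0.38402 + 0.331×0.23594 = 0.335.
Under exogeneity, PAF = [P(Y=1) − p₀] / P(Y=1).
PAF = (0.335 − 0.23594) / 0.335 ≈ 0.2957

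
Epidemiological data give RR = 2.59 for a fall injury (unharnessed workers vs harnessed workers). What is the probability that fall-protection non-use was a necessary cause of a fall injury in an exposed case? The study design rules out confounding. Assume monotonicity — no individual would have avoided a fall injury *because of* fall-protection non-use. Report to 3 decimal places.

Under exogeneity and monotonicity, PN = (RR − 1) / RR = 1 − 1/RR.
PN = (2.59 − 1) / 2.59 = 1.59 / 2.59 ≈ 0.6139

PN ≈ 0.614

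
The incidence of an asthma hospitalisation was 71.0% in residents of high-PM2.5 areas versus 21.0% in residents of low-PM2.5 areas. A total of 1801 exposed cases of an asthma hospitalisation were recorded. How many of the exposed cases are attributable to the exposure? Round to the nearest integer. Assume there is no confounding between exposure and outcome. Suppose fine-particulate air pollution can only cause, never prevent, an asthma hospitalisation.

about 1268 cases

p₁ = 0.71, p₀ = 0.21.
PN = (p₁ − p₀)/p₁ = (0.71 − 0.21) / 0.71 ≈ 0.70423.
Attributable cases ≈ PN × (exposed cases) = 0.70423 × 1801 ≈ 1268.31.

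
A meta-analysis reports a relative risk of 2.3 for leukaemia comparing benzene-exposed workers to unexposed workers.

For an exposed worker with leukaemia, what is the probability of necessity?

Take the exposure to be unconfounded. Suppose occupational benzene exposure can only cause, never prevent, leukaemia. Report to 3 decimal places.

Under exogeneity and monotonicity, PN = (RR − 1) / RR = 1 − 1/RR.
PN = (2.3 − 1) / 2.3 = 1.3 / 2.3 ≈ 0.5652

PN ≈ 0.565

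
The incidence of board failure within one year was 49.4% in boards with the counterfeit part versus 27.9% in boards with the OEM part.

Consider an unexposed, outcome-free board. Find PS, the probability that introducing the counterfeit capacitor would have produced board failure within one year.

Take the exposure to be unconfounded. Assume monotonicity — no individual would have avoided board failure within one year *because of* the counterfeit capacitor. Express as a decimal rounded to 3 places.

PS ≈ 0.298

p₁ = 0.494, p₀ = 0.279.
Under exogeneity and monotonicity, PS = (p₁ − p₀) / (1 − p₀).
PS = (0.494 − 0.279) / (1 − 0.279) = 0.215 / 0.721 ≈ 0.2982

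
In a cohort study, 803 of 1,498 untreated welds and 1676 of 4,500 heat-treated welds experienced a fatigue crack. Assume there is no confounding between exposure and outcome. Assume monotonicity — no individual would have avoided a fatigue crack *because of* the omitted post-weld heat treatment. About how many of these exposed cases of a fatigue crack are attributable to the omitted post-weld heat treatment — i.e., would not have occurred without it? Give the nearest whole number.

about 245 cases

p₁ = P(outcome | exposed) = 803/1498 = 0.53605
p₀ = P(outcome | unexposed) = 1676/4500 = 0.37244
PN = (p₁ − p₀)/p₁ = (0.53605 − 0.37244) / 0.53605 ≈ 0.30520.
Attributable cases ≈ PN × (exposed cases) = 0.30520 × 803 ≈ 245.08.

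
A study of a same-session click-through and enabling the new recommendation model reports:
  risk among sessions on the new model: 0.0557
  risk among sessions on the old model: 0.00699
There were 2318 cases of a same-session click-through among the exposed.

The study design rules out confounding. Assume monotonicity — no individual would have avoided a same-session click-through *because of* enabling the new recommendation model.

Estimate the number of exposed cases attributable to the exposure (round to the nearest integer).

Let p₁ = 0.0557, p₀ = 0.00699.
PN = (p₁ − p₀)/p₁ = (0.0557 − 0.00699) / 0.0557 ≈ 0.87451.
Attributable cases ≈ PN × (exposed cases) = 0.87451 × 2318 ≈ 2027.11.

about 2027 cases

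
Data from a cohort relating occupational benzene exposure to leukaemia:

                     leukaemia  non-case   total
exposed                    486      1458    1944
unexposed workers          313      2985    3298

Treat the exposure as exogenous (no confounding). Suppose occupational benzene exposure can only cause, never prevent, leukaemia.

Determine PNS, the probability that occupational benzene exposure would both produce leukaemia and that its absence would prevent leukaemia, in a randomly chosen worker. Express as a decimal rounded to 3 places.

PNS ≈ 0.155

p₁ = P(outcome | exposed) = 486/1944 = 0.25
p₀ = P(outcome | unexposed) = 313/3298 = 0.094906
Under exogeneity and monotonicity, PNS = p₁ − p₀.
PNS = 0.25 − 0.094906 = 0.15509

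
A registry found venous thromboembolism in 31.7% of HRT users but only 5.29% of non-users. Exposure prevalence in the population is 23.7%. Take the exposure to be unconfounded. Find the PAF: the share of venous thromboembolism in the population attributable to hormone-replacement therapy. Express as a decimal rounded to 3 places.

p₁ = 0.317, p₀ = 0.0529.
Overall risk P(Y=1) = π·p₁ + (1−π)·p₀ = 0.237×0.317 + 0.763×0.0529 = 0.11549.
Under exogeneity, PAF = [P(Y=1) − p₀] / P(Y=1).
PAF = (0.11549 − 0.0529) / 0.11549 ≈ 0.5420

PAF ≈ 0.542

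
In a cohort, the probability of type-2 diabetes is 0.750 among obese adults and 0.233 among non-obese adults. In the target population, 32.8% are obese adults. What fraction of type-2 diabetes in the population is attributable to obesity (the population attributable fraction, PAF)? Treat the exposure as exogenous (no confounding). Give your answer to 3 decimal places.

Let p₁ = 0.75, p₀ = 0.233.
Overall risk P(Y=1) = π·p₁ + (1−π)·p₀ = 0.328×0.75 + 0.672×0.233 = 0.40258.
Under exogeneity, PAF = [P(Y=1) − p₀] / P(Y=1).
PAF = (0.40258 − 0.233) / 0.40258 ≈ 0.4212

PAF ≈ 0.421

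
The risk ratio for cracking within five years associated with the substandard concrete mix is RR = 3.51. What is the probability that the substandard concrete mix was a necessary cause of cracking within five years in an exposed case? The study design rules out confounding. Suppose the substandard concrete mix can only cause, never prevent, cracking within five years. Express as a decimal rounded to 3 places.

Under exogeneity and monotonicity, PN = (RR − 1) / RR = 1 − 1/RR.
PN = (3.51 − 1) / 3.51 = 2.51 / 3.51 ≈ 0.7151

PN ≈ 0.715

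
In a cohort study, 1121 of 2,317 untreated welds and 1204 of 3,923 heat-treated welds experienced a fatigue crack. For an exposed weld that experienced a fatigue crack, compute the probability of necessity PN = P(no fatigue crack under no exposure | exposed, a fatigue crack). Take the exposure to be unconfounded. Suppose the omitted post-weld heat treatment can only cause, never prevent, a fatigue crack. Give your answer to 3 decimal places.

p₁ = P(outcome | exposed) = 1121/2317 = 0.48382
p₀ = P(outcome | unexposed) = 1204/3923 = 0.30691
Under exogeneity and monotonicity, PN = (p₁ − p₀) / p₁.
PN = (0.48382 − 0.30691) / 0.48382 = 0.17691 / 0.48382 ≈ 0.3657

PN ≈ 0.366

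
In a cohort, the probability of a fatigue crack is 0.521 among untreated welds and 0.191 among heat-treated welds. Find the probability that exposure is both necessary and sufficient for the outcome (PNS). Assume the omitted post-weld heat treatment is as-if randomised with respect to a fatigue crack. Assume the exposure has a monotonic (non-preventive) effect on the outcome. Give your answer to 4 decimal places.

PNS ≈ 0.3300

Let p₁ = 0.521, p₀ = 0.191.
Under exogeneity and monotonicity, PNS = p₁ − p₀.
PNS = 0.521 − 0.191 = 0.33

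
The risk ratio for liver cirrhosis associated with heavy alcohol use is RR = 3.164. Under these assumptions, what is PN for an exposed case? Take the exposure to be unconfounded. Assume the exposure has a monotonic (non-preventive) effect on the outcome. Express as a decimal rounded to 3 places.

PN ≈ 0.684

Under exogeneity and monotonicity, PN = (RR − 1) / RR = 1 − 1/RR.
PN = (3.164 − 1) / 3.164 = 2.164 / 3.164 ≈ 0.6839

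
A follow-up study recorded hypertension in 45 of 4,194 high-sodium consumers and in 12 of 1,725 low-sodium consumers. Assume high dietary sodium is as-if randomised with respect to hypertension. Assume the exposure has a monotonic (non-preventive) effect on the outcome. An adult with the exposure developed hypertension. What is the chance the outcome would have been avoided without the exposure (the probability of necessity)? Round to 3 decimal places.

p₁ = P(outcome | exposed) = 45/4194 = 0.01073
p₀ = P(outcome | unexposed) = 12/1725 = 0.0069565
Under exogeneity and monotonicity, PN = (p₁ − p₀) / p₁.
PN = (0.01073 − 0.0069565) / 0.01073 = 0.0037731 / 0.01073 ≈ 0.3517

PN ≈ 0.352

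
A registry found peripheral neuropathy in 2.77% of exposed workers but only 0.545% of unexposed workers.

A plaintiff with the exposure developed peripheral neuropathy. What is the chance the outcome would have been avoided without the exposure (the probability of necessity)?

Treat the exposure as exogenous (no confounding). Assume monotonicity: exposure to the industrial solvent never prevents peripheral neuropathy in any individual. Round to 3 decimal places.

p₁ = 0.0277, p₀ = 0.00545.
Under exogeneity and monotonicity, PN = (p₁ − p₀) / p₁.
PN = (0.0277 − 0.00545) / 0.0277 = 0.02225 / 0.0277 ≈ 0.8032

PN ≈ 0.803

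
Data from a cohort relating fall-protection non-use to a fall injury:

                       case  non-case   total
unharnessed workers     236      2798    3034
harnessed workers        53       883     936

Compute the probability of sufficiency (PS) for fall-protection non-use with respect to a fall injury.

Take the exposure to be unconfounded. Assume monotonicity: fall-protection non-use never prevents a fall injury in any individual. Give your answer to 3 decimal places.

PS ≈ 0.022

p₁ = P(outcome | exposed) = 236/3034 = 0.077785
p₀ = P(outcome | unexposed) = 53/936 = 0.056624
Under exogeneity and monotonicity, PS = (p₁ − p₀)/(1 − p₀).
PS = (0.077785 − 0.056624) / 0.94338 ≈ 0.0224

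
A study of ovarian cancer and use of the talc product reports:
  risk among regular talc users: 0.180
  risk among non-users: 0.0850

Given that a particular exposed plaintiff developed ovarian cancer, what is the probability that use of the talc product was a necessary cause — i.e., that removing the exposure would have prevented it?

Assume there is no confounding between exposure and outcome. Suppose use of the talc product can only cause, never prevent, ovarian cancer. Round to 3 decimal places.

Let p₁ = 0.18, p₀ = 0.085.
Under exogeneity and monotonicity, PN = (p₁ − p₀) / p₁.
PN = (0.18 − 0.085) / 0.18 = 0.095 / 0.18 ≈ 0.5278

PN ≈ 0.528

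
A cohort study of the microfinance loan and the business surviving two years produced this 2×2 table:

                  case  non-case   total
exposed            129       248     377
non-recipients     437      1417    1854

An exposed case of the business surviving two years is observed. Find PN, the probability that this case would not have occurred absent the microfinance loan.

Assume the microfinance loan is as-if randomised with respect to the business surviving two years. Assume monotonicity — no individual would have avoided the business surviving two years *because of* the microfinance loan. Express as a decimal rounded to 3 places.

p₁ = P(outcome | exposed) = 129/377 = 0.34218
p₀ = P(outcome | unexposed) = 437/1854 = 0.23571
Under exogeneity and monotonicity, PN = (p₁ − p₀)/p₁.
PN = (0.34218 − 0.23571) / 0.34218 ≈ 0.3112

PN ≈ 0.311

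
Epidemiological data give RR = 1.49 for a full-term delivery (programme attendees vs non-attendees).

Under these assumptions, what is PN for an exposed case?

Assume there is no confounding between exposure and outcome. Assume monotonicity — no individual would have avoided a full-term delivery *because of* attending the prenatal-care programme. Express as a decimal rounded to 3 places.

Under exogeneity and monotonicity, PN = (RR − 1) / RR = 1 − 1/RR.
PN = (1.49 − 1) / 1.49 = 0.49 / 1.49 ≈ 0.3289

PN ≈ 0.329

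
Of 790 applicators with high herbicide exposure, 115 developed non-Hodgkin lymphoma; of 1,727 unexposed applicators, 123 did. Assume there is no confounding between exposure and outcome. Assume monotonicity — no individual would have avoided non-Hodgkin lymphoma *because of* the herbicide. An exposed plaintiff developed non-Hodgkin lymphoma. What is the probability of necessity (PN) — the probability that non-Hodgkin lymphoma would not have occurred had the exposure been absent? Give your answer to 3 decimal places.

p₁ = P(outcome | exposed) = 115/790 = 0.14557
p₀ = P(outcome | unexposed) = 123/1727 = 0.071222
Under exogeneity and monotonicity, PN = (p₁ − p₀) / p₁.
PN = (0.14557 − 0.071222) / 0.14557 = 0.074348 / 0.14557 ≈ 0.5107

PN ≈ 0.511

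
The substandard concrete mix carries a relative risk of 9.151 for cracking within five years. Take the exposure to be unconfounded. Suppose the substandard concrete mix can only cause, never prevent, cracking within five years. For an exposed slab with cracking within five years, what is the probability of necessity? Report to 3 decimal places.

Under exogeneity and monotonicity, PN = (RR − 1) / RR = 1 − 1/RR.
PN = (9.151 − 1) / 9.151 = 8.151 / 9.151 ≈ 0.8907

PN ≈ 0.891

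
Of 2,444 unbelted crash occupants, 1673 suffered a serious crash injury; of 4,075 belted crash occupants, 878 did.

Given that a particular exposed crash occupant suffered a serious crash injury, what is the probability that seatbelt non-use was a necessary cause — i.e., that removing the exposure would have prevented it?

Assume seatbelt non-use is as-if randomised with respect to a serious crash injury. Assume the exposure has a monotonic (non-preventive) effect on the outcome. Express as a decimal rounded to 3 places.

PN ≈ 0.685

p₁ = P(outcome | exposed) = 1673/2444 = 0.68453
p₀ = P(outcome | unexposed) = 878/4075 = 0.21546
Under exogeneity and monotonicity, PN = (p₁ − p₀) / p₁.
PN = (0.68453 − 0.21546) / 0.68453 = 0.46907 / 0.68453 ≈ 0.6852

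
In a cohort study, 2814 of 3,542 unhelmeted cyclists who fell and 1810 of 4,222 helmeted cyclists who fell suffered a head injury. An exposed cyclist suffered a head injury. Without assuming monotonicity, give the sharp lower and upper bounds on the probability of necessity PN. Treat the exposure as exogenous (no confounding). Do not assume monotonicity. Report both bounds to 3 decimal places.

0.460 ≤ PN ≤ 0.719

p₁ = P(outcome | exposed) = 2814/3542 = 0.79447
p₀ = P(outcome | unexposed) = 1810/4222 = 0.42871
Under exogeneity alone the bounds on PN are max{0,(p₁−p₀)/p₁} ≤ PN ≤ min{1,(1−p₀)/p₁}.
  lower = (p₁ − p₀)/p₁ = 0.36576 / 0.79447 ≈ 0.4604
  upper = min{1, (1 − p₀)/p₁} = 0.57129 / 0.79447 ≈ 0.7191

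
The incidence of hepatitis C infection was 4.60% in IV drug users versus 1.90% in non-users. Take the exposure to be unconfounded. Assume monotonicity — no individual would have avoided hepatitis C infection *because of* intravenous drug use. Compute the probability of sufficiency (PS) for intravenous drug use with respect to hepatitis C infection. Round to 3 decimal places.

p₁ = 0.046, p₀ = 0.019.
Under exogeneity and monotonicity, PS = (p₁ − p₀) / (1 − p₀).
PS = (0.046 − 0.019) / (1 − 0.019) = 0.027 / 0.981 ≈ 0.0275

PS ≈ 0.028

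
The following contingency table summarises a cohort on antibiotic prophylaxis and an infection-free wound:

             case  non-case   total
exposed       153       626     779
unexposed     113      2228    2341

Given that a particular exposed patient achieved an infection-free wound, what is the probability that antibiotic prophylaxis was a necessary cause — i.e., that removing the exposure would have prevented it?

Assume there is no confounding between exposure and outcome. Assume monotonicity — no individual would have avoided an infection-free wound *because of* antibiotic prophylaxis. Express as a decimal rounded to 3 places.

PN ≈ 0.754

p₁ = P(outcome | exposed) = 153/779 = 0.19641
p₀ = P(outcome | unexposed) = 113/2341 = 0.04827
Under exogeneity and monotonicity, PN = (p₁ − p₀) / p₁.
PN = (0.19641 − 0.04827) / 0.19641 = 0.14814 / 0.19641 ≈ 0.7542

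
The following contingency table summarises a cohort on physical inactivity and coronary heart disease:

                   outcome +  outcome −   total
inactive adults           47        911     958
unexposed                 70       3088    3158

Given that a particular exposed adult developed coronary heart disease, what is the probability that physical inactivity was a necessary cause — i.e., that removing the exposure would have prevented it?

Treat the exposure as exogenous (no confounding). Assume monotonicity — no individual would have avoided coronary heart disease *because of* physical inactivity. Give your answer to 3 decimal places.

PN ≈ 0.548

p₁ = P(outcome | exposed) = 47/958 = 0.049061
p₀ = P(outcome | unexposed) = 70/3158 = 0.022166
Under exogeneity and monotonicity, PN = (p₁ − p₀)/p₁.
PN = (0.049061 − 0.022166) / 0.049061 ≈ 0.5482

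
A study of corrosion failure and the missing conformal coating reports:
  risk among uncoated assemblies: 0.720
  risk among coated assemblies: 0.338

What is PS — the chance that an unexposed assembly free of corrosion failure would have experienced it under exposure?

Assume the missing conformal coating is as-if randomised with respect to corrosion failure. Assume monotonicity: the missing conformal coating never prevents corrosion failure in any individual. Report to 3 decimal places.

Let p₁ = 0.72, p₀ = 0.338.
Under exogeneity and monotonicity, PS = (p₁ − p₀) / (1 − p₀).
PS = (0.72 − 0.338) / (1 − 0.338) = 0.382 / 0.662 ≈ 0.5770

PS ≈ 0.577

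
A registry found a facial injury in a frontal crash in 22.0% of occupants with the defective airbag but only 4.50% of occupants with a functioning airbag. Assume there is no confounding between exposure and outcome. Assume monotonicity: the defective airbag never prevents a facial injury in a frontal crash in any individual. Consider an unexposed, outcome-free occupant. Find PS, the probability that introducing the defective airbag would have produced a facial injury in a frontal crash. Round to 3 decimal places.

p₁ = 0.22, p₀ = 0.045.
Under exogeneity and monotonicity, PS = (p₁ − p₀) / (1 − p₀).
PS = (0.22 − 0.045) / (1 − 0.045) = 0.175 / 0.955 ≈ 0.1832

PS ≈ 0.183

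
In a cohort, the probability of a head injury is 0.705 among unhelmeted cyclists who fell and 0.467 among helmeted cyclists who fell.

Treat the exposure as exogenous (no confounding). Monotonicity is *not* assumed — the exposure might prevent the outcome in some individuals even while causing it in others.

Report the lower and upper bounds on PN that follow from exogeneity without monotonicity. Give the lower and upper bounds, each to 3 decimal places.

0.338 ≤ PN ≤ 0.756

Let p₁ = 0.705, p₀ = 0.467.
Under exogeneity alone the bounds on PN are max{0,(p₁−p₀)/p₁} ≤ PN ≤ min{1,(1−p₀)/p₁}.
  lower = (p₁ − p₀)/p₁ = 0.238 / 0.705 ≈ 0.3376
  upper = min{1, (1 − p₀)/p₁} = 0.533 / 0.705 ≈ 0.7560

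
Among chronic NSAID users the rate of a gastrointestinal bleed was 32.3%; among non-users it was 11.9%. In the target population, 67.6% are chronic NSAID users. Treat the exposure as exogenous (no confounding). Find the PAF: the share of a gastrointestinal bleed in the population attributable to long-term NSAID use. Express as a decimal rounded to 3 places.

PAF ≈ 0.537

p₁ = 0.323, p₀ = 0.119.
Overall risk P(Y=1) = π·p₁ + (1−π)·p₀ = 0.676×0.323 + 0.324×0.119 = 0.2569.
Under exogeneity, PAF = [P(Y=1) − p₀] / P(Y=1).
PAF = (0.2569 − 0.119) / 0.2569 ≈ 0.5368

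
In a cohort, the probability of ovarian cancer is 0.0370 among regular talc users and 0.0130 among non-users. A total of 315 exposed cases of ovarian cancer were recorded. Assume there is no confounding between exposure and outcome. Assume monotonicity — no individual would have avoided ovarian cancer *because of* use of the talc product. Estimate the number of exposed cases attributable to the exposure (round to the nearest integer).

about 204 cases

Let p₁ = 0.037, p₀ = 0.013.
PN = (p₁ − p₀)/p₁ = (0.037 − 0.013) / 0.037 ≈ 0.64865.
Attributable cases ≈ PN × (exposed cases) = 0.64865 × 315 ≈ 204.32.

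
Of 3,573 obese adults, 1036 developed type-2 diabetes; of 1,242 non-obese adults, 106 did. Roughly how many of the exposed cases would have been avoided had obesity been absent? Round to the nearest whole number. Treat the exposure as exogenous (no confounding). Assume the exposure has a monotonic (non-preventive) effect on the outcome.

p₁ = P(outcome | exposed) = 1036/3573 = 0.28995
p₀ = P(outcome | unexposed) = 106/1242 = 0.085346
PN = (p₁ − p₀)/p₁ = (0.28995 − 0.085346) / 0.28995 ≈ 0.70565.
Attributable cases ≈ PN × (exposed cases) = 0.70565 × 1036 ≈ 731.06.

about 731 cases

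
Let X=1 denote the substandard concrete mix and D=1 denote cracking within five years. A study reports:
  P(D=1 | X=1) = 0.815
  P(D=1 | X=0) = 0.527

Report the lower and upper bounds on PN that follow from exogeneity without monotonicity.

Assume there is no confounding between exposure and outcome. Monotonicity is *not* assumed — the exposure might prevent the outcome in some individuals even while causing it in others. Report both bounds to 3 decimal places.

Let p₁ = 0.815, p₀ = 0.527.
Under exogeneity alone the bounds on PN are max{0,(p₁−p₀)/p₁} ≤ PN ≤ min{1,(1−p₀)/p₁}.
  lower = (p₁ − p₀)/p₁ = 0.288 / 0.815 ≈ 0.3534
  upper = min{1, (1 − p₀)/p₁} = 0.473 / 0.815 ≈ 0.5804

0.353 ≤ PN ≤ 0.580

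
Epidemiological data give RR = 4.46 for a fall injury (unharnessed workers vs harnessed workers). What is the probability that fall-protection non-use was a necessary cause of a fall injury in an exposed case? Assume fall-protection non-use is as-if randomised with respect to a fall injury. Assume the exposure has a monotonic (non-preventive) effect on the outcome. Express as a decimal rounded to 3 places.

Under exogeneity and monotonicity, PN = (RR − 1) / RR = 1 − 1/RR.
PN = (4.46 − 1) / 4.46 = 3.46 / 4.46 ≈ 0.7758

PN ≈ 0.776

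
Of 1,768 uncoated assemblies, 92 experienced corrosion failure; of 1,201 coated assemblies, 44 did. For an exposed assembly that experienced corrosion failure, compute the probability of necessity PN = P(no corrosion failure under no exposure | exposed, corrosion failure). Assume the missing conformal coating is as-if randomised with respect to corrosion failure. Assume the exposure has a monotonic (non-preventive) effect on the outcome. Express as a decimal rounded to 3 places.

p₁ = P(outcome | exposed) = 92/1768 = 0.052036
p₀ = P(outcome | unexposed) = 44/1201 = 0.036636
Under exogeneity and monotonicity, PN = (p₁ − p₀) / p₁.
PN = (0.052036 − 0.036636) / 0.052036 = 0.0154 / 0.052036 ≈ 0.2959

PN ≈ 0.296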